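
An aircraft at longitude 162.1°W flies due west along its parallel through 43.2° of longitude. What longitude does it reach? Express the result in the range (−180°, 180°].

154.7°E

Start at -162.1°; shift −43.2° → -205.3°.
-205.3° lies outside (−180°, 180°]; add 360° → +154.7°.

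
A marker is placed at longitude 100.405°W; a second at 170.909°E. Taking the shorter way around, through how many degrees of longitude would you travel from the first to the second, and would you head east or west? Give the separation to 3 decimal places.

88.686° west

Raw difference: 170.909 − -100.405 = 271.314°.
Normalise into (−180°, 180°]: 271.314° − 360° = -88.686°.
Negative ⇒ the second point lies to the west; separation 88.686°.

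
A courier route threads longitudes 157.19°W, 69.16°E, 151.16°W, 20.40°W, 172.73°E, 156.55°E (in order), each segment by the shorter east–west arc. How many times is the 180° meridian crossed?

3

Leg 1: -157.19° → +69.16°, shortest Δλ = -133.65° (west) — crosses 180°.
Leg 2: +69.16° → -151.16°, shortest Δλ = 139.68° (east) — crosses 180°.
Leg 3: -151.16° → -20.40°, shortest Δλ = 130.76° (east) — does not cross 180°.
Leg 4: -20.40° → +172.73°, shortest Δλ = -166.87° (west) — crosses 180°.
Leg 5: +172.73° → +156.55°, shortest Δλ = -16.18° (west) — does not cross 180°.
Total crossings: 3.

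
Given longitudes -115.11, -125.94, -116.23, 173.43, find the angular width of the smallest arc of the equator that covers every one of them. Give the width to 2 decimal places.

71.46°

Sort the longitudes: -125.94°, -116.23°, -115.11°, +173.43°.
Eastward gaps between consecutive values (wrapping around): 9.71°, 1.12°, 288.54°, 60.63°.
Largest gap = 288.54° ⇒ minimal covering band is its complement: 360° − 288.54° = 71.46°.
Band runs from +173.43° eastward to -115.11°, crossing the antimeridian.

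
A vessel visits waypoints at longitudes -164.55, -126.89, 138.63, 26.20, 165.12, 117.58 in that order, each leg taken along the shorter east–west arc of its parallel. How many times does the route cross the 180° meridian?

Leg 1: -164.55° → -126.89°, shortest Δλ = 37.66° (east) — does not cross 180°.
Leg 2: -126.89° → +138.63°, shortest Δλ = -94.48° (west) — crosses 180°.
Leg 3: +138.63° → +26.20°, shortest Δλ = -112.43° (west) — does not cross 180°.
Leg 4: +26.20° → +165.12°, shortest Δλ = 138.92° (east) — does not cross 180°.
Leg 5: +165.12° → +117.58°, shortest Δλ = -47.54° (west) — does not cross 180°.
Total crossings: 1.

1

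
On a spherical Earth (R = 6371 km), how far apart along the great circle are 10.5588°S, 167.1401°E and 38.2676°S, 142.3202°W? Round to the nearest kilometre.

5876 km

Δλ = -142.3202 − 167.1401 = -309.4603°; wrapped into (−180°, 180°]: 50.5397°.
Δφ = -38.2676 − -10.5588 = -27.7088°.
a = sin²(Δφ/2) + cos φ₁ · cos φ₂ · sin²(Δλ/2) = 0.197989.
c = 2·atan2(√a, √(1−a)) = 0.92226 rad → d = 6371·c ≈ 5875.70 km.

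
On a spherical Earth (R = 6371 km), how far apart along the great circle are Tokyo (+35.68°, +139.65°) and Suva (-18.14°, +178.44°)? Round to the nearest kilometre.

Δλ = 178.44 − 139.65 = 38.79°.
Δφ = -18.14 − 35.68 = -53.82°.
a = sin²(Δφ/2) + cos φ₁ · cos φ₂ · sin²(Δλ/2) = 0.289962.
c = 2·atan2(√a, √(1−a)) = 1.13727 rad → d = 6371·c ≈ 7245.53 km.

7246 km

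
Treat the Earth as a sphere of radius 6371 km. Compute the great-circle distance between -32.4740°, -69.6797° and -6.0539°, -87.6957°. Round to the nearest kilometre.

Δλ = -87.6957 − -69.6797 = -18.0160°.
Δφ = -6.0539 − -32.4740 = 26.4201°.
a = sin²(Δφ/2) + cos φ₁ · cos φ₂ · sin²(Δλ/2) = 0.072788.
c = 2·atan2(√a, √(1−a)) = 0.54636 rad → d = 6371·c ≈ 3480.84 km.

3481 km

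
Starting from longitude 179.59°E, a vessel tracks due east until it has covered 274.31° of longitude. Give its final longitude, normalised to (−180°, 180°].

93.90°E

Start at +179.59°; shift +274.31° → +453.90°.
+453.90° lies outside (−180°, 180°]; subtract 360° → +93.90°.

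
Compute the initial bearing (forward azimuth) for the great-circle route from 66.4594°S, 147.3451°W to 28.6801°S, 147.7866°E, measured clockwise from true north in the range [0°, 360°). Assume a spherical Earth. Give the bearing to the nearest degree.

281°

Δλ = 147.7866 − -147.3451 = 295.1317°; wrapped into (−180°, 180°]: -64.8683°.
θ = atan2( sin Δλ · cos φ₂ , cos φ₁ · sin φ₂ − sin φ₁ · cos φ₂ · cos Δλ )
  = atan2(-0.79426, 0.14991) = -79.312° → normalised to [0°, 360°): 280.688°.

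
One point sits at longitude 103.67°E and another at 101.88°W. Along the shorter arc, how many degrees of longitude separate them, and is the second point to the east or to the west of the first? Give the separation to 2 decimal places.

154.45° east

Raw difference: -101.88 − 103.67 = -205.55°.
Normalise into (−180°, 180°]: -205.55° + 360° = 154.45°.
Positive ⇒ the second point lies to the east; separation 154.45°.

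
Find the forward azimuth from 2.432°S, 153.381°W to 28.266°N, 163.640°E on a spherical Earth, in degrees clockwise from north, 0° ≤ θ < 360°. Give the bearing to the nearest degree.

Δλ = 163.640 − -153.381 = 317.021°; wrapped into (−180°, 180°]: -42.979°.
θ = atan2( sin Δλ · cos φ₂ , cos φ₁ · sin φ₂ − sin φ₁ · cos φ₂ · cos Δλ )
  = atan2(-0.60044, 0.50048) = -50.188° → normalised to [0°, 360°): 309.812°.

310°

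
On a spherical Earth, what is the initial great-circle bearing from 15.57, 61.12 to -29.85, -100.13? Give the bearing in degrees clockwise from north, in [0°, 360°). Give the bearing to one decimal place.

227.1°

Δλ = -100.13 − 61.12 = -161.25°.
θ = atan2( sin Δλ · cos φ₂ , cos φ₁ · sin φ₂ − sin φ₁ · cos φ₂ · cos Δλ )
  = atan2(-0.27879, -0.25902) = -132.894° → normalised to [0°, 360°): 227.106°.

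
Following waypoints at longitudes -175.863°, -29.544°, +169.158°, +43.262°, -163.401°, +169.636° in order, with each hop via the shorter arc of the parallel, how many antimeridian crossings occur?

3

Leg 1: -175.863° → -29.544°, shortest Δλ = 146.319° (east) — does not cross 180°.
Leg 2: -29.544° → +169.158°, shortest Δλ = -161.298° (west) — crosses 180°.
Leg 3: +169.158° → +43.262°, shortest Δλ = -125.896° (west) — does not cross 180°.
Leg 4: +43.262° → -163.401°, shortest Δλ = 153.337° (east) — crosses 180°.
Leg 5: -163.401° → +169.636°, shortest Δλ = -26.963° (west) — crosses 180°.
Total crossings: 3.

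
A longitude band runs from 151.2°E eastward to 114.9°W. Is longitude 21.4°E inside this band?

No

Band width going east from +151.2° to -114.9°: ((-114.9 − 151.2) mod 360) = 93.9°.
Offset of +21.4° east of the west edge: ((21.4 − 151.2) mod 360) = 230.2°.
230.2° > 93.9° ⇒ outside.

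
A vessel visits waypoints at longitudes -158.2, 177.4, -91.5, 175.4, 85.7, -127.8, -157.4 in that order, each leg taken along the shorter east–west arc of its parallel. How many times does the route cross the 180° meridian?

Leg 1: -158.2° → +177.4°, shortest Δλ = -24.4° (west) — crosses 180°.
Leg 2: +177.4° → -91.5°, shortest Δλ = 91.1° (east) — crosses 180°.
Leg 3: -91.5° → +175.4°, shortest Δλ = -93.1° (west) — crosses 180°.
Leg 4: +175.4° → +85.7°, shortest Δλ = -89.7° (west) — does not cross 180°.
Leg 5: +85.7° → -127.8°, shortest Δλ = 146.5° (east) — crosses 180°.
Leg 6: -127.8° → -157.4°, shortest Δλ = -29.6° (west) — does not cross 180°.
Total crossings: 4.

4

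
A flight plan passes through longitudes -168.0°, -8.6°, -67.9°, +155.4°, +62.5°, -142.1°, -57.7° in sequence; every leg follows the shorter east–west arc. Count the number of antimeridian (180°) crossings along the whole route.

Leg 1: -168.0° → -8.6°, shortest Δλ = 159.4° (east) — does not cross 180°.
Leg 2: -8.6° → -67.9°, shortest Δλ = -59.3° (west) — does not cross 180°.
Leg 3: -67.9° → +155.4°, shortest Δλ = -136.7° (west) — crosses 180°.
Leg 4: +155.4° → +62.5°, shortest Δλ = -92.9° (west) — does not cross 180°.
Leg 5: +62.5° → -142.1°, shortest Δλ = 155.4° (east) — crosses 180°.
Leg 6: -142.1° → -57.7°, shortest Δλ = 84.4° (east) — does not cross 180°.
Total crossings: 2.

2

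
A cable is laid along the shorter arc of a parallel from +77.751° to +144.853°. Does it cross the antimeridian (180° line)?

Signed shortest Δλ = ((144.853 − 77.751 + 180) mod 360) − 180 = 67.102°.
Going east by 67.102° from +77.751° reaches +144.853° without touching 180°.

No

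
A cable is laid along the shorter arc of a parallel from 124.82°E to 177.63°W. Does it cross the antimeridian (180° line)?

Naïve |-177.63 − 124.82| = 302.45° > 180°, so the shorter arc goes the other way round — across 180°.
Signed shortest Δλ = ((-177.63 − 124.82 + 180) mod 360) − 180 = 57.55°.
Going east by 57.55° from +124.82° passes through 180° before reaching -177.63°.

Yes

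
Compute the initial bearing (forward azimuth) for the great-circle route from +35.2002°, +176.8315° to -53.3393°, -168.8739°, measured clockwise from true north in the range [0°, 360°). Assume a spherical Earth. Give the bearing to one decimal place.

Δλ = -168.8739 − 176.8315 = -345.7054°; wrapped into (−180°, 180°]: 14.2946°.
θ = atan2( sin Δλ · cos φ₂ , cos φ₁ · sin φ₂ − sin φ₁ · cos φ₂ · cos Δλ )
  = atan2(0.14742, -0.98902) = 171.522° → normalised to [0°, 360°): 171.522°.

171.5°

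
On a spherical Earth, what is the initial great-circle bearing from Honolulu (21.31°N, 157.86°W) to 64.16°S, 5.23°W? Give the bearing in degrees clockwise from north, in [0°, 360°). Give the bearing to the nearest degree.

Δλ = -5.23 − -157.86 = 152.63°.
θ = atan2( sin Δλ · cos φ₂ , cos φ₁ · sin φ₂ − sin φ₁ · cos φ₂ · cos Δλ )
  = atan2(0.20038, -0.69781) = 163.978° → normalised to [0°, 360°): 163.978°.

164°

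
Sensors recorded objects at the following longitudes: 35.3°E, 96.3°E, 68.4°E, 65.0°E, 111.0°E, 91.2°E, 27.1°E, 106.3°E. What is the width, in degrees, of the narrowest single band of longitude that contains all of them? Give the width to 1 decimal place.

83.9°

Sort the longitudes: +27.1°, +35.3°, +65.0°, +68.4°, +91.2°, +96.3°, +106.3°, +111.0°.
Eastward gaps between consecutive values (wrapping around): 8.2°, 29.7°, 3.4°, 22.8°, 5.1°, 10.0°, 4.7°, 276.1°.
Largest gap = 276.1° ⇒ minimal covering band is its complement: 360° − 276.1° = 83.9°.
Band runs from +27.1° eastward to +111.0°.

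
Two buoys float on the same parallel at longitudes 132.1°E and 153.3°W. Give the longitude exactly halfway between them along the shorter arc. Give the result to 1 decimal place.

Signed shortest Δλ from +132.1° to -153.3° is +74.6°.
Midpoint longitude = +132.1° + (+74.6°)/2 = +132.1° + 37.3° = +169.4°.
(The naïve average (+132.1 + -153.3)/2 = -10.6° is on the wrong side of the globe.)

169.4°E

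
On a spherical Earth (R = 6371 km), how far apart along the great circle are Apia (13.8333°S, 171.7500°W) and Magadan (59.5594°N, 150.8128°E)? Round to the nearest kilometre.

8825 km

Δλ = 150.8128 − -171.7500 = 322.5628°; wrapped into (−180°, 180°]: -37.4372°.
Δφ = 59.5594 − -13.8333 = 73.3927°.
a = sin²(Δφ/2) + cos φ₁ · cos φ₂ · sin²(Δλ/2) = 0.407761.
c = 2·atan2(√a, √(1−a)) = 1.38525 rad → d = 6371·c ≈ 8825.46 km.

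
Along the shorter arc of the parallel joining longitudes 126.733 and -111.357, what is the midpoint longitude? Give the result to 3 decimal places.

-172.312°

Signed shortest Δλ from +126.733° to -111.357° is +121.910°.
Midpoint longitude = +126.733° + (+121.910°)/2 = +126.733° + 60.955° = +187.688°.
Normalise into (−180°, 180°]: -172.312°.
(The naïve average (+126.733 + -111.357)/2 = 7.688° is on the wrong side of the globe.)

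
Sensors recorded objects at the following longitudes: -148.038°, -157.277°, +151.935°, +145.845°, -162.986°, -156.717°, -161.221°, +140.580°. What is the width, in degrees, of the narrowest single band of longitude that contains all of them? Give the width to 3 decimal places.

71.382°

Sort the longitudes: -162.986°, -161.221°, -157.277°, -156.717°, -148.038°, +140.580°, +145.845°, +151.935°.
Eastward gaps between consecutive values (wrapping around): 1.765°, 3.944°, 0.560°, 8.679°, 288.618°, 5.265°, 6.090°, 45.079°.
Largest gap = 288.618° ⇒ minimal covering band is its complement: 360° − 288.618° = 71.382°.
Band runs from +140.580° eastward to -148.038°, crossing the antimeridian.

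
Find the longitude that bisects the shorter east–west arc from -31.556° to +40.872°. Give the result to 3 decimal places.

Signed shortest Δλ from -31.556° to +40.872° is +72.428°.
Midpoint longitude = -31.556° + (+72.428°)/2 = -31.556° + 36.214° = +4.658°.

+4.658°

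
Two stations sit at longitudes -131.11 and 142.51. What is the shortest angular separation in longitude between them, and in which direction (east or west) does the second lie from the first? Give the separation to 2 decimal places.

Raw difference: 142.51 − -131.11 = 273.62°.
Normalise into (−180°, 180°]: 273.62° − 360° = -86.38°.
Negative ⇒ the second point lies to the west; separation 86.38°.

86.38° west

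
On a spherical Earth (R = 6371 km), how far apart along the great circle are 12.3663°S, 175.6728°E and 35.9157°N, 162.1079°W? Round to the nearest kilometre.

5854 km

Δλ = -162.1079 − 175.6728 = -337.7807°; wrapped into (−180°, 180°]: 22.2193°.
Δφ = 35.9157 − -12.3663 = 48.2820°.
a = sin²(Δφ/2) + cos φ₁ · cos φ₂ · sin²(Δλ/2) = 0.196639.
c = 2·atan2(√a, √(1−a)) = 0.91887 rad → d = 6371·c ≈ 5854.10 km.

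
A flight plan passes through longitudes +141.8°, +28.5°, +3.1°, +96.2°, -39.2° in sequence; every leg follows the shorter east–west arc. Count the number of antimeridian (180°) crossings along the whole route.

Leg 1: +141.8° → +28.5°, shortest Δλ = -113.3° (west) — does not cross 180°.
Leg 2: +28.5° → +3.1°, shortest Δλ = -25.4° (west) — does not cross 180°.
Leg 3: +3.1° → +96.2°, shortest Δλ = 93.1° (east) — does not cross 180°.
Leg 4: +96.2° → -39.2°, shortest Δλ = -135.4° (west) — does not cross 180°.
Total crossings: 0.

0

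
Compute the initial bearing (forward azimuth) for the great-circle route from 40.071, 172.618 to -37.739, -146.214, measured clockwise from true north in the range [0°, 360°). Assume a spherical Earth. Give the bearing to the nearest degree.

Δλ = -146.214 − 172.618 = -318.832°; wrapped into (−180°, 180°]: 41.168°.
θ = atan2( sin Δλ · cos φ₂ , cos φ₁ · sin φ₂ − sin φ₁ · cos φ₂ · cos Δλ )
  = atan2(0.52056, -0.85160) = 148.564° → normalised to [0°, 360°): 148.564°.

149°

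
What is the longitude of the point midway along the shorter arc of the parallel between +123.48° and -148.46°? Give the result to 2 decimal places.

Signed shortest Δλ from +123.48° to -148.46° is +88.06°.
Midpoint longitude = +123.48° + (+88.06°)/2 = +123.48° + 44.03° = +167.51°.
(The naïve average (+123.48 + -148.46)/2 = -12.49° is on the wrong side of the globe.)

+167.51°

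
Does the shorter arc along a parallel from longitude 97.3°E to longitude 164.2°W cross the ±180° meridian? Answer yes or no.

Yes

Naïve |-164.2 − 97.3| = 261.5° > 180°, so the shorter arc goes the other way round — across 180°.
Signed shortest Δλ = ((-164.2 − 97.3 + 180) mod 360) − 180 = 98.5°.
Going east by 98.5° from +97.3° passes through 180° before reaching -164.2°.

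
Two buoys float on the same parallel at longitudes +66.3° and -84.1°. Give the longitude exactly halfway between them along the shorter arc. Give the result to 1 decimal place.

-8.9°

Signed shortest Δλ from +66.3° to -84.1° is -150.4°.
Midpoint longitude = +66.3° + (-150.4°)/2 = +66.3° − 75.2° = -8.9°.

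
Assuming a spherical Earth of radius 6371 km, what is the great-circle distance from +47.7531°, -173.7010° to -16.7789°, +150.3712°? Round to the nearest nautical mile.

Δλ = 150.3712 − -173.7010 = 324.0722°; wrapped into (−180°, 180°]: -35.9278°.
Δφ = -16.7789 − 47.7531 = -64.5320°.
a = sin²(Δφ/2) + cos φ₁ · cos φ₂ · sin²(Δλ/2) = 0.346227.
c = 2·atan2(√a, √(1−a)) = 1.25818 rad → d = 6371·c ≈ 8015.88 km ≈ 4328.23 nmi.

4328 nmi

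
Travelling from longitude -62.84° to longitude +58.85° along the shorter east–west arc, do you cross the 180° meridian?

Signed shortest Δλ = ((58.85 − -62.84 + 180) mod 360) − 180 = 121.69°.
Going east by 121.69° from -62.84° reaches +58.85° without touching 180°.

No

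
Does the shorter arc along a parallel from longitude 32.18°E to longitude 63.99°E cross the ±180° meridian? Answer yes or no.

No

Signed shortest Δλ = ((63.99 − 32.18 + 180) mod 360) − 180 = 31.81°.
Going east by 31.81° from +32.18° reaches +63.99° without touching 180°.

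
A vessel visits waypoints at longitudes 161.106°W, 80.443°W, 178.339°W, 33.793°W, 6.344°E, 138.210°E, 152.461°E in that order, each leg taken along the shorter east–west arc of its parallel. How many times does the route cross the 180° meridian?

0

Leg 1: -161.106° → -80.443°, shortest Δλ = 80.663° (east) — does not cross 180°.
Leg 2: -80.443° → -178.339°, shortest Δλ = -97.896° (west) — does not cross 180°.
Leg 3: -178.339° → -33.793°, shortest Δλ = 144.546° (east) — does not cross 180°.
Leg 4: -33.793° → +6.344°, shortest Δλ = 40.137° (east) — does not cross 180°.
Leg 5: +6.344° → +138.210°, shortest Δλ = 131.866° (east) — does not cross 180°.
Leg 6: +138.210° → +152.461°, shortest Δλ = 14.251° (east) — does not cross 180°.
Total crossings: 0.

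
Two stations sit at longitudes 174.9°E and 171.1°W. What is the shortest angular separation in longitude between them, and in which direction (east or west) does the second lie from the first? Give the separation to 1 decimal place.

14.0° east

Raw difference: -171.1 − 174.9 = -346.0°.
Normalise into (−180°, 180°]: -346.0° + 360° = 14.0°.
Positive ⇒ the second point lies to the east; separation 14.0°.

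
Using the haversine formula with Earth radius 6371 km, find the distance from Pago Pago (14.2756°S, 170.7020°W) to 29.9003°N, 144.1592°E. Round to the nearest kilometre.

6892 km

Δλ = 144.1592 − -170.7020 = 314.8612°; wrapped into (−180°, 180°]: -45.1388°.
Δφ = 29.9003 − -14.2756 = 44.1759°.
a = sin²(Δφ/2) + cos φ₁ · cos φ₂ · sin²(Δλ/2) = 0.265152.
c = 2·atan2(√a, √(1−a)) = 1.08185 rad → d = 6371·c ≈ 6892.47 km.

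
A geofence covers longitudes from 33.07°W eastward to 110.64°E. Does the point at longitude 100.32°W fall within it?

Band width going east from -33.07° to +110.64°: ((110.64 − -33.07) mod 360) = 143.71°.
Offset of -100.32° east of the west edge: ((-100.32 − -33.07) mod 360) = 292.75°.
292.75° > 143.71° ⇒ outside.

No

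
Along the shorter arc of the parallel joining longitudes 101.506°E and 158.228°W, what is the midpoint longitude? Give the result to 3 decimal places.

Signed shortest Δλ from +101.506° to -158.228° is +100.266°.
Midpoint longitude = +101.506° + (+100.266°)/2 = +101.506° + 50.133° = +151.639°.
(The naïve average (+101.506 + -158.228)/2 = -28.361° is on the wrong side of the globe.)

151.639°E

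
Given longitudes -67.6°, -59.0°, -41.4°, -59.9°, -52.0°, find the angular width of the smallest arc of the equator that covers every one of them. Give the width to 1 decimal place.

Sort the longitudes: -67.6°, -59.9°, -59.0°, -52.0°, -41.4°.
Eastward gaps between consecutive values (wrapping around): 7.7°, 0.9°, 7.0°, 10.6°, 333.8°.
Largest gap = 333.8° ⇒ minimal covering band is its complement: 360° − 333.8° = 26.2°.
Band runs from -67.6° eastward to -41.4°.

26.2°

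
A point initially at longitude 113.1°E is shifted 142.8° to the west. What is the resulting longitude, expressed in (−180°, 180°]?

29.7°W

Start at +113.1°; shift −142.8° → -29.7°.
-29.7° already lies in (−180°, 180°].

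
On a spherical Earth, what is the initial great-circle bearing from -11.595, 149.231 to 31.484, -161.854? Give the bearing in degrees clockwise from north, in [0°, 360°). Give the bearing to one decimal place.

Δλ = -161.854 − 149.231 = -311.085°; wrapped into (−180°, 180°]: 48.915°.
θ = atan2( sin Δλ · cos φ₂ , cos φ₁ · sin φ₂ − sin φ₁ · cos φ₂ · cos Δλ )
  = atan2(0.64278, 0.62425) = 45.838° → normalised to [0°, 360°): 45.838°.

45.8°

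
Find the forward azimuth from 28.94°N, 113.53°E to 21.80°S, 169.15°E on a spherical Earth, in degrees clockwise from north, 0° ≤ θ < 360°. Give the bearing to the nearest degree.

Δλ = 169.15 − 113.53 = 55.62°.
θ = atan2( sin Δλ · cos φ₂ , cos φ₁ · sin φ₂ − sin φ₁ · cos φ₂ · cos Δλ )
  = atan2(0.76629, -0.57870) = 127.060° → normalised to [0°, 360°): 127.060°.

127°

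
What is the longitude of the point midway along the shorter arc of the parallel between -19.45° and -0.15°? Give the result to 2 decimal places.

Signed shortest Δλ from -19.45° to -0.15° is +19.30°.
Midpoint longitude = -19.45° + (+19.30°)/2 = -19.45° + 9.65° = -9.80°.

-9.80°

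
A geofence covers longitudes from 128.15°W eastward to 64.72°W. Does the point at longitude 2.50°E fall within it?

No

Band width going east from -128.15° to -64.72°: ((-64.72 − -128.15) mod 360) = 63.43°.
Offset of +2.50° east of the west edge: ((2.50 − -128.15) mod 360) = 130.65°.
130.65° > 63.43° ⇒ outside.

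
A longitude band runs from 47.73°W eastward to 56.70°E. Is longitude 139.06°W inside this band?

Band width going east from -47.73° to +56.70°: ((56.70 − -47.73) mod 360) = 104.43°.
Offset of -139.06° east of the west edge: ((-139.06 − -47.73) mod 360) = 268.67°.
268.67° > 104.43° ⇒ outside.

No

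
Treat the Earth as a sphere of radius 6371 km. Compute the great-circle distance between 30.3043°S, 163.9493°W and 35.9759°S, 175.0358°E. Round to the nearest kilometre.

2051 km

Δλ = 175.0358 − -163.9493 = 338.9851°; wrapped into (−180°, 180°]: -21.0149°.
Δφ = -35.9759 − -30.3043 = -5.6716°.
a = sin²(Δφ/2) + cos φ₁ · cos φ₂ · sin²(Δλ/2) = 0.025683.
c = 2·atan2(√a, √(1−a)) = 0.32191 rad → d = 6371·c ≈ 2050.88 km.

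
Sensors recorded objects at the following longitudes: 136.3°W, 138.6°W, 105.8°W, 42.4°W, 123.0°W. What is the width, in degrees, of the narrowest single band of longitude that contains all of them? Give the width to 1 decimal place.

96.2°

Sort the longitudes: -138.6°, -136.3°, -123.0°, -105.8°, -42.4°.
Eastward gaps between consecutive values (wrapping around): 2.3°, 13.3°, 17.2°, 63.4°, 263.8°.
Largest gap = 263.8° ⇒ minimal covering band is its complement: 360° − 263.8° = 96.2°.
Band runs from -138.6° eastward to -42.4°.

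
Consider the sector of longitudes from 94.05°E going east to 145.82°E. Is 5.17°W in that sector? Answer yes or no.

Band width going east from +94.05° to +145.82°: ((145.82 − 94.05) mod 360) = 51.77°.
Offset of -5.17° east of the west edge: ((-5.17 − 94.05) mod 360) = 260.78°.
260.78° > 51.77° ⇒ outside.

No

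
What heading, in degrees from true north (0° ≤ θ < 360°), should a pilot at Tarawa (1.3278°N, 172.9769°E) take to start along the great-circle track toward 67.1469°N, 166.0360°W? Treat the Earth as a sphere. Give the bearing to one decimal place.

8.7°

Δλ = -166.0360 − 172.9769 = -339.0129°; wrapped into (−180°, 180°]: 20.9871°.
θ = atan2( sin Δλ · cos φ₂ , cos φ₁ · sin φ₂ − sin φ₁ · cos φ₂ · cos Δλ )
  = atan2(0.13910, 0.91285) = 8.664° → normalised to [0°, 360°): 8.664°.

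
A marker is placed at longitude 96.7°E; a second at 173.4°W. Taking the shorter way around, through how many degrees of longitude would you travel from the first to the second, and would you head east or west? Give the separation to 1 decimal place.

89.9° east

Raw difference: -173.4 − 96.7 = -270.1°.
Normalise into (−180°, 180°]: -270.1° + 360° = 89.9°.
Positive ⇒ the second point lies to the east; separation 89.9°.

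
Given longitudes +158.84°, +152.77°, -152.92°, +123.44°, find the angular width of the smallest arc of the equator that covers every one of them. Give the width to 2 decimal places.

83.64°

Sort the longitudes: -152.92°, +123.44°, +152.77°, +158.84°.
Eastward gaps between consecutive values (wrapping around): 276.36°, 29.33°, 6.07°, 48.24°.
Largest gap = 276.36° ⇒ minimal covering band is its complement: 360° − 276.36° = 83.64°.
Band runs from +123.44° eastward to -152.92°, crossing the antimeridian.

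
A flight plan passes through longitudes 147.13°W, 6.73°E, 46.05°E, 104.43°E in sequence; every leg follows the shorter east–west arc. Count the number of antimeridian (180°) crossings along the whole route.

0

Leg 1: -147.13° → +6.73°, shortest Δλ = 153.86° (east) — does not cross 180°.
Leg 2: +6.73° → +46.05°, shortest Δλ = 39.32° (east) — does not cross 180°.
Leg 3: +46.05° → +104.43°, shortest Δλ = 58.38° (east) — does not cross 180°.
Total crossings: 0.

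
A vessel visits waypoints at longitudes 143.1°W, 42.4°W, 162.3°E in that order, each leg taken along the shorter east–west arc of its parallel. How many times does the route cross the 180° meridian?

1

Leg 1: -143.1° → -42.4°, shortest Δλ = 100.7° (east) — does not cross 180°.
Leg 2: -42.4° → +162.3°, shortest Δλ = -155.3° (west) — crosses 180°.
Total crossings: 1.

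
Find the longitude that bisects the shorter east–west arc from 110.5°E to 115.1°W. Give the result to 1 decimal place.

177.7°E

Signed shortest Δλ from +110.5° to -115.1° is +134.4°.
Midpoint longitude = +110.5° + (+134.4°)/2 = +110.5° + 67.2° = +177.7°.
(The naïve average (+110.5 + -115.1)/2 = -2.3° is on the wrong side of the globe.)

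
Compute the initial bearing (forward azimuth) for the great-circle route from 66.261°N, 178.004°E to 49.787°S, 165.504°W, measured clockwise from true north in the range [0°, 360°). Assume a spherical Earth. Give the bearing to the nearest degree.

Δλ = -165.504 − 178.004 = -343.508°; wrapped into (−180°, 180°]: 16.492°.
θ = atan2( sin Δλ · cos φ₂ , cos φ₁ · sin φ₂ − sin φ₁ · cos φ₂ · cos Δλ )
  = atan2(0.18328, -0.87411) = 168.158° → normalised to [0°, 360°): 168.158°.

168°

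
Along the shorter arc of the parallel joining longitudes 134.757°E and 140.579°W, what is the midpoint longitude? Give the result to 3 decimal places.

177.089°E

Signed shortest Δλ from +134.757° to -140.579° is +84.664°.
Midpoint longitude = +134.757° + (+84.664°)/2 = +134.757° + 42.332° = +177.089°.
(The naïve average (+134.757 + -140.579)/2 = -2.911° is on the wrong side of the globe.)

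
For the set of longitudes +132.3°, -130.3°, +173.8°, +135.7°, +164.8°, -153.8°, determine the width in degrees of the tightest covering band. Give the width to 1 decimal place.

Sort the longitudes: -153.8°, -130.3°, +132.3°, +135.7°, +164.8°, +173.8°.
Eastward gaps between consecutive values (wrapping around): 23.5°, 262.6°, 3.4°, 29.1°, 9.0°, 32.4°.
Largest gap = 262.6° ⇒ minimal covering band is its complement: 360° − 262.6° = 97.4°.
Band runs from +132.3° eastward to -130.3°, crossing the antimeridian.

97.4°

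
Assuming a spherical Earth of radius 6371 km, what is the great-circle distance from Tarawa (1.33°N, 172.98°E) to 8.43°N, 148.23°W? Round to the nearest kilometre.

Δλ = -148.23 − 172.98 = -321.21°; wrapped into (−180°, 180°]: 38.79°.
Δφ = 8.43 − 1.33 = 7.10°.
a = sin²(Δφ/2) + cos φ₁ · cos φ₂ · sin²(Δλ/2) = 0.112890.
c = 2·atan2(√a, √(1−a)) = 0.68531 rad → d = 6371·c ≈ 4366.13 km.

4366 km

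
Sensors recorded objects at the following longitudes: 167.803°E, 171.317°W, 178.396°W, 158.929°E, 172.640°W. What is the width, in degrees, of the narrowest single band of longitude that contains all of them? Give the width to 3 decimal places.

29.754°

Sort the longitudes: -178.396°, -172.640°, -171.317°, +158.929°, +167.803°.
Eastward gaps between consecutive values (wrapping around): 5.756°, 1.323°, 330.246°, 8.874°, 13.801°.
Largest gap = 330.246° ⇒ minimal covering band is its complement: 360° − 330.246° = 29.754°.
Band runs from +158.929° eastward to -171.317°, crossing the antimeridian.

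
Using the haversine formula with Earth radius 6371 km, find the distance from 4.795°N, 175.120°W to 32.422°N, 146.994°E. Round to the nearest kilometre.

Δλ = 146.994 − -175.120 = 322.114°; wrapped into (−180°, 180°]: -37.886°.
Δφ = 32.422 − 4.795 = 27.627°.
a = sin²(Δφ/2) + cos φ₁ · cos φ₂ · sin²(Δλ/2) = 0.145652.
c = 2·atan2(√a, √(1−a)) = 0.78315 rad → d = 6371·c ≈ 4989.44 km.

4989 km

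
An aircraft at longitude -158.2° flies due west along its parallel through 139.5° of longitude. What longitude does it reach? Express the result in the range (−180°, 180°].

Start at -158.2°; shift −139.5° → -297.7°.
-297.7° lies outside (−180°, 180°]; add 360° → +62.3°.

+62.3°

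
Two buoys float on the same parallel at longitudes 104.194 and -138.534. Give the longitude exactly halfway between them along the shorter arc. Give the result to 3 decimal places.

+162.830°

Signed shortest Δλ from +104.194° to -138.534° is +117.272°.
Midpoint longitude = +104.194° + (+117.272°)/2 = +104.194° + 58.636° = +162.830°.
(The naïve average (+104.194 + -138.534)/2 = -17.17° is on the wrong side of the globe.)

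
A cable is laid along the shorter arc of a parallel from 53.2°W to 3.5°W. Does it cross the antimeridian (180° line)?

Signed shortest Δλ = ((-3.5 − -53.2 + 180) mod 360) − 180 = 49.7°.
Going east by 49.7° from -53.2° reaches -3.5° without touching 180°.

No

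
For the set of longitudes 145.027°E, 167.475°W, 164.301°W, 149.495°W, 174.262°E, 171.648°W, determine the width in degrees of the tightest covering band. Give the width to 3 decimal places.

65.478°

Sort the longitudes: -171.648°, -167.475°, -164.301°, -149.495°, +145.027°, +174.262°.
Eastward gaps between consecutive values (wrapping around): 4.173°, 3.174°, 14.806°, 294.522°, 29.235°, 14.090°.
Largest gap = 294.522° ⇒ minimal covering band is its complement: 360° − 294.522° = 65.478°.
Band runs from +145.027° eastward to -149.495°, crossing the antimeridian.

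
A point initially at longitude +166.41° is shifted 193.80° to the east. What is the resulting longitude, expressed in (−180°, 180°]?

+0.21°

Start at +166.41°; shift +193.80° → +360.21°.
+360.21° lies outside (−180°, 180°]; subtract 360° → +0.21°.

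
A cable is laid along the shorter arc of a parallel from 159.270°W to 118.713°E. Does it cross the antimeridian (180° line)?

Naïve |118.713 − -159.270| = 277.983° > 180°, so the shorter arc goes the other way round — across 180°.
Signed shortest Δλ = ((118.713 − -159.270 + 180) mod 360) − 180 = -82.017°.
Going west by 82.017° from -159.270° passes through 180° before reaching +118.713°.

Yes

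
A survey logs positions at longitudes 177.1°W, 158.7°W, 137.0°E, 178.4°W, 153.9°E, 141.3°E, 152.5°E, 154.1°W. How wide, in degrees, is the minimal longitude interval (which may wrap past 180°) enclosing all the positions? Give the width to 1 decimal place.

Sort the longitudes: -178.4°, -177.1°, -158.7°, -154.1°, +137.0°, +141.3°, +152.5°, +153.9°.
Eastward gaps between consecutive values (wrapping around): 1.3°, 18.4°, 4.6°, 291.1°, 4.3°, 11.2°, 1.4°, 27.7°.
Largest gap = 291.1° ⇒ minimal covering band is its complement: 360° − 291.1° = 68.9°.
Band runs from +137.0° eastward to -154.1°, crossing the antimeridian.

68.9°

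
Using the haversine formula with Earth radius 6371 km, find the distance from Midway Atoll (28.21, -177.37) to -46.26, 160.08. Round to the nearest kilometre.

8587 km

Δλ = 160.08 − -177.37 = 337.45°; wrapped into (−180°, 180°]: -22.55°.
Δφ = -46.26 − 28.21 = -74.47°.
a = sin²(Δφ/2) + cos φ₁ · cos φ₂ · sin²(Δλ/2) = 0.389419.
c = 2·atan2(√a, √(1−a)) = 1.34779 rad → d = 6371·c ≈ 8586.78 km.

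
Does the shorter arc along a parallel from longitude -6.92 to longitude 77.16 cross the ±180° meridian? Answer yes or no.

Signed shortest Δλ = ((77.16 − -6.92 + 180) mod 360) − 180 = 84.08°.
Going east by 84.08° from -6.92° reaches +77.16° without touching 180°.

No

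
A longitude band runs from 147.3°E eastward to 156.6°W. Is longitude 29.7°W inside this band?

Band width going east from +147.3° to -156.6°: ((-156.6 − 147.3) mod 360) = 56.1°.
Offset of -29.7° east of the west edge: ((-29.7 − 147.3) mod 360) = 183.0°.
183.0° > 56.1° ⇒ outside.

No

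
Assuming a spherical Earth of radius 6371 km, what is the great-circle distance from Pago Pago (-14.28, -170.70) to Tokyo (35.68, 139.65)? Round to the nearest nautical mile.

Δλ = 139.65 − -170.70 = 310.35°; wrapped into (−180°, 180°]: -49.65°.
Δφ = 35.68 − -14.28 = 49.96°.
a = sin²(Δφ/2) + cos φ₁ · cos φ₂ · sin²(Δλ/2) = 0.317099.
c = 2·atan2(√a, √(1−a)) = 1.19630 rad → d = 6371·c ≈ 7621.63 km ≈ 4115.35 nmi.

4115 nmi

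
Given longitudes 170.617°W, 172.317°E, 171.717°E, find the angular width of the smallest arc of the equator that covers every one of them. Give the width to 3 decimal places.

17.666°

Sort the longitudes: -170.617°, +171.717°, +172.317°.
Eastward gaps between consecutive values (wrapping around): 342.334°, 0.600°, 17.066°.
Largest gap = 342.334° ⇒ minimal covering band is its complement: 360° − 342.334° = 17.666°.
Band runs from +171.717° eastward to -170.617°, crossing the antimeridian.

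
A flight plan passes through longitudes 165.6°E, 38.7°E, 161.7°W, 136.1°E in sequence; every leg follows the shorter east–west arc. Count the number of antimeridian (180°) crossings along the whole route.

2

Leg 1: +165.6° → +38.7°, shortest Δλ = -126.9° (west) — does not cross 180°.
Leg 2: +38.7° → -161.7°, shortest Δλ = 159.6° (east) — crosses 180°.
Leg 3: -161.7° → +136.1°, shortest Δλ = -62.2° (west) — crosses 180°.
Total crossings: 2.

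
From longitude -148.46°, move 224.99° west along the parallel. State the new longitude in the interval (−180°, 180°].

-13.45°

Start at -148.46°; shift −224.99° → -373.45°.
-373.45° lies outside (−180°, 180°]; add 360° → -13.45°.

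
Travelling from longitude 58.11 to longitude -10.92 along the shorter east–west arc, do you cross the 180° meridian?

Signed shortest Δλ = ((-10.92 − 58.11 + 180) mod 360) − 180 = -69.03°.
Going west by 69.03° from +58.11° reaches -10.92° without touching 180°.

No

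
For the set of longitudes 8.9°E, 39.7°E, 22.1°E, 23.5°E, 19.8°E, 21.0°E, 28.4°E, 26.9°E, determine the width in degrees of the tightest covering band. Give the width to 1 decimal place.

30.8°

Sort the longitudes: +8.9°, +19.8°, +21.0°, +22.1°, +23.5°, +26.9°, +28.4°, +39.7°.
Eastward gaps between consecutive values (wrapping around): 10.9°, 1.2°, 1.1°, 1.4°, 3.4°, 1.5°, 11.3°, 329.2°.
Largest gap = 329.2° ⇒ minimal covering band is its complement: 360° − 329.2° = 30.8°.
Band runs from +8.9° eastward to +39.7°.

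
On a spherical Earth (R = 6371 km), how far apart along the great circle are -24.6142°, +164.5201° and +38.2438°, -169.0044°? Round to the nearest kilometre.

7515 km

Δλ = -169.0044 − 164.5201 = -333.5245°; wrapped into (−180°, 180°]: 26.4755°.
Δφ = 38.2438 − -24.6142 = 62.8580°.
a = sin²(Δφ/2) + cos φ₁ · cos φ₂ · sin²(Δλ/2) = 0.309343.
c = 2·atan2(√a, √(1−a)) = 1.17958 rad → d = 6371·c ≈ 7515.09 km.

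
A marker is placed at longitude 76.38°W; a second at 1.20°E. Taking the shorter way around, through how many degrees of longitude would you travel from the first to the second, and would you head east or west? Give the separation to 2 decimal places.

77.58° east

Raw difference: 1.20 − -76.38 = 77.58°.
Normalise into (−180°, 180°]: 77.58° stays 77.58°.
Positive ⇒ the second point lies to the east; separation 77.58°.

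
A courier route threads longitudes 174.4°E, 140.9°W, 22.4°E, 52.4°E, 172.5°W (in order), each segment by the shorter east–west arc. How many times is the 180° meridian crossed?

2

Leg 1: +174.4° → -140.9°, shortest Δλ = 44.7° (east) — crosses 180°.
Leg 2: -140.9° → +22.4°, shortest Δλ = 163.3° (east) — does not cross 180°.
Leg 3: +22.4° → +52.4°, shortest Δλ = 30.0° (east) — does not cross 180°.
Leg 4: +52.4° → -172.5°, shortest Δλ = 135.1° (east) — crosses 180°.
Total crossings: 2.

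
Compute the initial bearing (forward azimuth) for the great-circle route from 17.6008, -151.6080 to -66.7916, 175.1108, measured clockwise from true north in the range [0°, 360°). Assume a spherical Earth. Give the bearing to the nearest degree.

Δλ = 175.1108 − -151.6080 = 326.7188°; wrapped into (−180°, 180°]: -33.2812°.
θ = atan2( sin Δλ · cos φ₂ , cos φ₁ · sin φ₂ − sin φ₁ · cos φ₂ · cos Δλ )
  = atan2(-0.21625, -0.97567) = -167.503° → normalised to [0°, 360°): 192.497°.

192°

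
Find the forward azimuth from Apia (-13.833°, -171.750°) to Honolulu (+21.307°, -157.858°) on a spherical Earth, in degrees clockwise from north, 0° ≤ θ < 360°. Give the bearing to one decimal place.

Δλ = -157.858 − -171.750 = 13.892°.
θ = atan2( sin Δλ · cos φ₂ , cos φ₁ · sin φ₂ − sin φ₁ · cos φ₂ · cos Δλ )
  = atan2(0.22368, 0.56906) = 21.458° → normalised to [0°, 360°): 21.458°.

21.5°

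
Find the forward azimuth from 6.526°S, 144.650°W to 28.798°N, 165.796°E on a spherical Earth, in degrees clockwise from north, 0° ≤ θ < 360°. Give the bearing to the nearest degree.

309°

Δλ = 165.796 − -144.650 = 310.446°; wrapped into (−180°, 180°]: -49.554°.
θ = atan2( sin Δλ · cos φ₂ , cos φ₁ · sin φ₂ − sin φ₁ · cos φ₂ · cos Δλ )
  = atan2(-0.66690, 0.54321) = -50.836° → normalised to [0°, 360°): 309.164°.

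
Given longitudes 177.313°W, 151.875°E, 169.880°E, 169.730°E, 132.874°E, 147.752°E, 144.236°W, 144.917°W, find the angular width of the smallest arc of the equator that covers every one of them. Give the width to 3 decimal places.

Sort the longitudes: -177.313°, -144.917°, -144.236°, +132.874°, +147.752°, +151.875°, +169.730°, +169.880°.
Eastward gaps between consecutive values (wrapping around): 32.396°, 0.681°, 277.110°, 14.878°, 4.123°, 17.855°, 0.150°, 12.807°.
Largest gap = 277.110° ⇒ minimal covering band is its complement: 360° − 277.110° = 82.890°.
Band runs from +132.874° eastward to -144.236°, crossing the antimeridian.

82.890°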